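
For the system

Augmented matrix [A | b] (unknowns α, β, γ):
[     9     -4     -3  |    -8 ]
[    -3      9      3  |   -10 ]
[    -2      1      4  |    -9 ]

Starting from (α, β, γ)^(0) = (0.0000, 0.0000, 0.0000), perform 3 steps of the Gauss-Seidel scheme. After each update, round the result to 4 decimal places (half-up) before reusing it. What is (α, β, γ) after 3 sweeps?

(-2.4170, -0.8755, -3.2396)

Iteration 1:
  α = (-8 - (-4)·0.0000 - (-3)·0.0000) / (9) = -0.8889
  β = (-10 - (-3)·-0.8889 - (3)·0.0000) / (9) = -1.4074
  γ = (-9 - (-2)·-0.8889 - (1)·-1.4074) / (4) = -2.3426
Iteration 2:
  α = (-8 - (-4)·-1.4074 - (-3)·-2.3426) / (9) = -2.2953
  β = (-10 - (-3)·-2.2953 - (3)·-2.3426) / (9) = -1.0953
  γ = (-9 - (-2)·-2.2953 - (1)·-1.0953) / (4) = -3.1238
Iteration 3:
  α = (-8 - (-4)·-1.0953 - (-3)·-3.1238) / (9) = -2.4170
  β = (-10 - (-3)·-2.4170 - (3)·-3.1238) / (9) = -0.8755
  γ = (-9 - (-2)·-2.4170 - (1)·-0.8755) / (4) = -3.2396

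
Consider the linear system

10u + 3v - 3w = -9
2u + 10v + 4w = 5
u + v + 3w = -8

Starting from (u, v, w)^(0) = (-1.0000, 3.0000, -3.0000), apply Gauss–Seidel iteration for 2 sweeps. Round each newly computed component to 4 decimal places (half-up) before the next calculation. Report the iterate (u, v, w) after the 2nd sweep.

Iteration 1:
  u = (-9 - (3)·3.0000 - (-3)·-3.0000) / (10) = -2.7000
  v = (5 - (2)·-2.7000 - (4)·-3.0000) / (10) = 2.2400
  w = (-8 - (1)·-2.7000 - (1)·2.2400) / (3) = -2.5133
Iteration 2:
  u = (-9 - (3)·2.2400 - (-3)·-2.5133) / (10) = -2.3260
  v = (5 - (2)·-2.3260 - (4)·-2.5133) / (10) = 1.9705
  w = (-8 - (1)·-2.3260 - (1)·1.9705) / (3) = -2.5482

(-2.3260, 1.9705, -2.5482)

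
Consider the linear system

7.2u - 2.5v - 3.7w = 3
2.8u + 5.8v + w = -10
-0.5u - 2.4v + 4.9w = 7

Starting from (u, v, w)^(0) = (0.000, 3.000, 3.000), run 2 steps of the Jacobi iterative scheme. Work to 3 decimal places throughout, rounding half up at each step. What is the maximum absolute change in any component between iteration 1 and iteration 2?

Iteration 1:
  u = (3 - (-2.5)·3.000 - (-3.7)·3.000) / (7.2) = 3.000
  v = (-10 - (2.8)·0.000 - (1)·3.000) / (5.8) = -2.241
  w = (7 - (-0.5)·0.000 - (-2.4)·3.000) / (4.9) = 2.898
Iteration 2:
  u = (3 - (-2.5)·-2.241 - (-3.7)·2.898) / (7.2) = 1.128
  v = (-10 - (2.8)·3.000 - (1)·2.898) / (5.8) = -3.672
  w = (7 - (-0.5)·3.000 - (-2.4)·-2.241) / (4.9) = 0.637
Change: (-1.872, -1.431, -2.261) → max |·| = 2.261

2.261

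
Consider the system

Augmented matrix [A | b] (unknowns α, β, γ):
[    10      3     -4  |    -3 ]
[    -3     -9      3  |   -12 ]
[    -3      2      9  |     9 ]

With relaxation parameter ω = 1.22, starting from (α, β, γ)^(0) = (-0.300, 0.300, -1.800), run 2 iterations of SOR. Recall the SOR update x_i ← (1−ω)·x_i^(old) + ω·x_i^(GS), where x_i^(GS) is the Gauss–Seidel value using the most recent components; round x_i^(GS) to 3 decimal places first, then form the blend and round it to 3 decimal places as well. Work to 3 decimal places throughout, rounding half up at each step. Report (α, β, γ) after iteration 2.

Iteration 1:
  α: GS value = (-3 - (3)·0.300 - (-4)·-1.800) / (10) = -1.110;  α ← (1−ω)·-0.300 + ω·-1.110 = -1.288
  β: GS value = (-12 - (-3)·-1.288 - (3)·-1.800) / (-9) = 1.163;  β ← (1−ω)·0.300 + ω·1.163 = 1.353
  γ: GS value = (9 - (-3)·-1.288 - (2)·1.353) / (9) = 0.270;  γ ← (1−ω)·-1.800 + ω·0.270 = 0.725
Iteration 2:
  α: GS value = (-3 - (3)·1.353 - (-4)·0.725) / (10) = -0.416;  α ← (1−ω)·-1.288 + ω·-0.416 = -0.224
  β: GS value = (-12 - (-3)·-0.224 - (3)·0.725) / (-9) = 1.650;  β ← (1−ω)·1.353 + ω·1.650 = 1.715
  γ: GS value = (9 - (-3)·-0.224 - (2)·1.715) / (9) = 0.544;  γ ← (1−ω)·0.725 + ω·0.544 = 0.504

(-0.224, 1.715, 0.504)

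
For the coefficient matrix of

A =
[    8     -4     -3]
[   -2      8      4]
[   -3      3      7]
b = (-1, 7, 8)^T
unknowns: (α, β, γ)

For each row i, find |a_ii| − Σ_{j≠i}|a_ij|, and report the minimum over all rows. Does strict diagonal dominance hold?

row 1: |8| − (4+3) = 1
row 2: |8| − (2+4) = 2
row 3: |7| − (3+3) = 1
minimum over rows = 1 → strictly diagonally dominant (convergence guaranteed)

1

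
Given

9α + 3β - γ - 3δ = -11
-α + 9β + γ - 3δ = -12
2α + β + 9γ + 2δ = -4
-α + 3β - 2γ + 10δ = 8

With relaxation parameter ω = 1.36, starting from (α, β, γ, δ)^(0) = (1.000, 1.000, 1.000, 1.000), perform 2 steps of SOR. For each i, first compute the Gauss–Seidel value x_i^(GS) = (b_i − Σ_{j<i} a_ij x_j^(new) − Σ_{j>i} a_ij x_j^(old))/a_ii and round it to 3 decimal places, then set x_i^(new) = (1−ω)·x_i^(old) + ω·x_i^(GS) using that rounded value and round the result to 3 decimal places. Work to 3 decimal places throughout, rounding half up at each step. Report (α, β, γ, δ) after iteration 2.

(0.498, -0.340, -0.946, 0.588)

Iteration 1:
  α: GS value = (-11 - (3)·1.000 - (-1)·1.000 - (-3)·1.000) / (9) = -1.111;  α ← (1−ω)·1.000 + ω·-1.111 = -1.871
  β: GS value = (-12 - (-1)·-1.871 - (1)·1.000 - (-3)·1.000) / (9) = -1.319;  β ← (1−ω)·1.000 + ω·-1.319 = -2.154
  γ: GS value = (-4 - (2)·-1.871 - (1)·-2.154 - (2)·1.000) / (9) = -0.012;  γ ← (1−ω)·1.000 + ω·-0.012 = -0.376
  δ: GS value = (8 - (-1)·-1.871 - (3)·-2.154 - (-2)·-0.376) / (10) = 1.184;  δ ← (1−ω)·1.000 + ω·1.184 = 1.250
Iteration 2:
  α: GS value = (-11 - (3)·-2.154 - (-1)·-0.376 - (-3)·1.250) / (9) = -0.129;  α ← (1−ω)·-1.871 + ω·-0.129 = 0.498
  β: GS value = (-12 - (-1)·0.498 - (1)·-0.376 - (-3)·1.250) / (9) = -0.820;  β ← (1−ω)·-2.154 + ω·-0.820 = -0.340
  γ: GS value = (-4 - (2)·0.498 - (1)·-0.340 - (2)·1.250) / (9) = -0.795;  γ ← (1−ω)·-0.376 + ω·-0.795 = -0.946
  δ: GS value = (8 - (-1)·0.498 - (3)·-0.340 - (-2)·-0.946) / (10) = 0.763;  δ ← (1−ω)·1.250 + ω·0.763 = 0.588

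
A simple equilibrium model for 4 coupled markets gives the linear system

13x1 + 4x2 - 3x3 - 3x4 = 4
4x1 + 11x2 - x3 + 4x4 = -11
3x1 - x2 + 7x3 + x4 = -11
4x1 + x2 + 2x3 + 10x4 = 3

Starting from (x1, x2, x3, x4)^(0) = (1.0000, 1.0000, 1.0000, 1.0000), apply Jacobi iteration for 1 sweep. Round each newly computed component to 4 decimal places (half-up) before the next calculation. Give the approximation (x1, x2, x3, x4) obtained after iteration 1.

Iteration 1:
  x1 = (4 - (4)·1.0000 - (-3)·1.0000 - (-3)·1.0000) / (13) = 0.4615
  x2 = (-11 - (4)·1.0000 - (-1)·1.0000 - (4)·1.0000) / (11) = -1.6364
  x3 = (-11 - (3)·1.0000 - (-1)·1.0000 - (1)·1.0000) / (7) = -2.0000
  x4 = (3 - (4)·1.0000 - (1)·1.0000 - (2)·1.0000) / (10) = -0.4000

(0.4615, -1.6364, -2.0000, -0.4000)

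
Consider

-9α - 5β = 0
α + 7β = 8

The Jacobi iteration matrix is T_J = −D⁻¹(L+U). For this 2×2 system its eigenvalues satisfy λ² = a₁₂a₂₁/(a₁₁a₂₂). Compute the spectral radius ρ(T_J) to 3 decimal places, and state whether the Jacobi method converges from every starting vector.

0.282

a₁₂a₂₁/(a₁₁a₂₂) = (-5)·(1) / ((-9)·(7)) = 0.079365
ρ = √|0.079365| = √0.079365 = 0.282
ρ < 1, so Jacobi converges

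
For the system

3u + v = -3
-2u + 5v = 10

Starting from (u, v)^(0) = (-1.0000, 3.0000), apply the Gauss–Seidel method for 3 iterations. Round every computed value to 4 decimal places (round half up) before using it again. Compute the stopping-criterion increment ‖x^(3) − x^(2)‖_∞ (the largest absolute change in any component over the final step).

0.0800

Iteration 1:
  u = (-3 - (1)·3.0000) / (3) = -2.0000
  v = (10 - (-2)·-2.0000) / (5) = 1.2000
Iteration 2:
  u = (-3 - (1)·1.2000) / (3) = -1.4000
  v = (10 - (-2)·-1.4000) / (5) = 1.4400
Iteration 3:
  u = (-3 - (1)·1.4400) / (3) = -1.4800
  v = (10 - (-2)·-1.4800) / (5) = 1.4080
Change: (-0.0800, -0.0320) → max |·| = 0.0800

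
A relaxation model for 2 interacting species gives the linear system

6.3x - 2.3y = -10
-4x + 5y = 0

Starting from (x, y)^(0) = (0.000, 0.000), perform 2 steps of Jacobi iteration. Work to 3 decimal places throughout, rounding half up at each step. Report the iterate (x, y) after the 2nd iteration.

(-1.587, -1.270)

Iteration 1:
  x = (-10 - (-2.3)·0.000) / (6.3) = -1.587
  y = (0 - (-4)·0.000) / (5) = 0.000
Iteration 2:
  x = (-10 - (-2.3)·0.000) / (6.3) = -1.587
  y = (0 - (-4)·-1.587) / (5) = -1.270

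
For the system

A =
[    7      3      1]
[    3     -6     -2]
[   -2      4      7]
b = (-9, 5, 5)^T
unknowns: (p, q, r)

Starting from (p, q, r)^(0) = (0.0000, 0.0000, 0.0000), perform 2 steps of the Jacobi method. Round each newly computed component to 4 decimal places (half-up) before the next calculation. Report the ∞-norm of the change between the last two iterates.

Iteration 1:
  p = (-9 - (3)·0.0000 - (1)·0.0000) / (7) = -1.2857
  q = (5 - (3)·0.0000 - (-2)·0.0000) / (-6) = -0.8333
  r = (5 - (-2)·0.0000 - (4)·0.0000) / (7) = 0.7143
Iteration 2:
  p = (-9 - (3)·-0.8333 - (1)·0.7143) / (7) = -1.0306
  q = (5 - (3)·-1.2857 - (-2)·0.7143) / (-6) = -1.7143
  r = (5 - (-2)·-1.2857 - (4)·-0.8333) / (7) = 0.8231
Change: (0.2551, -0.8810, 0.1088) → max |·| = 0.8810

0.8810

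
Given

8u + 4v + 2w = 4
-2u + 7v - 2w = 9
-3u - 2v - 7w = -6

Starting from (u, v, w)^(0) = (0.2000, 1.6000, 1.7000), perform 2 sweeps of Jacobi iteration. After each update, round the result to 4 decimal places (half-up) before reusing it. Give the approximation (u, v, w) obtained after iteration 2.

Iteration 1:
  u = (4 - (4)·1.6000 - (2)·1.7000) / (8) = -0.7250
  v = (9 - (-2)·0.2000 - (-2)·1.7000) / (7) = 1.8286
  w = (-6 - (-3)·0.2000 - (-2)·1.6000) / (-7) = 0.3143
Iteration 2:
  u = (4 - (4)·1.8286 - (2)·0.3143) / (8) = -0.4929
  v = (9 - (-2)·-0.7250 - (-2)·0.3143) / (7) = 1.1684
  w = (-6 - (-3)·-0.7250 - (-2)·1.8286) / (-7) = 0.6454

(-0.4929, 1.1684, 0.6454)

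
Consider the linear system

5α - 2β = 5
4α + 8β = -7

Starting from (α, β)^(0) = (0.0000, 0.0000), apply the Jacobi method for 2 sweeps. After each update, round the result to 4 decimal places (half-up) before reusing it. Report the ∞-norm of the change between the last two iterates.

Iteration 1:
  α = (5 - (-2)·0.0000) / (5) = 1.0000
  β = (-7 - (4)·0.0000) / (8) = -0.8750
Iteration 2:
  α = (5 - (-2)·-0.8750) / (5) = 0.6500
  β = (-7 - (4)·1.0000) / (8) = -1.3750
Change: (-0.3500, -0.5000) → max |·| = 0.5000

0.5000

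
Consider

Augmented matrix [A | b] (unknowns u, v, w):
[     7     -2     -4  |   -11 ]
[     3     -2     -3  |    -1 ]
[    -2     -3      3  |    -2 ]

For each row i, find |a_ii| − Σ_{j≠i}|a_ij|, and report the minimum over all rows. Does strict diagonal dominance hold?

row 1: |7| − (2+4) = 1
row 2: |-2| − (3+3) = -4
row 3: |3| − (2+3) = -2
minimum over rows = -4 → not strictly diagonally dominant

-4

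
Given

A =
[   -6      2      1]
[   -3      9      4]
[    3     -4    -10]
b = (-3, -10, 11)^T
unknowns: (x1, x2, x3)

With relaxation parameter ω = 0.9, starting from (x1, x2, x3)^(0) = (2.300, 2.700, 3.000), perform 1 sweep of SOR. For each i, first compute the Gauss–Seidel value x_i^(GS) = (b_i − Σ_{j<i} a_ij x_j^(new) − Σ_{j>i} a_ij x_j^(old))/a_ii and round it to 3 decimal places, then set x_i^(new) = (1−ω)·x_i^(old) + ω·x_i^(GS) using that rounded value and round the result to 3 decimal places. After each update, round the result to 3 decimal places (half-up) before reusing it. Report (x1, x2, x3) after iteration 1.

Iteration 1:
  x1: GS value = (-3 - (2)·2.700 - (1)·3.000) / (-6) = 1.900;  x1 ← (1−ω)·2.300 + ω·1.900 = 1.940
  x2: GS value = (-10 - (-3)·1.940 - (4)·3.000) / (9) = -1.798;  x2 ← (1−ω)·2.700 + ω·-1.798 = -1.348
  x3: GS value = (11 - (3)·1.940 - (-4)·-1.348) / (-10) = 0.021;  x3 ← (1−ω)·3.000 + ω·0.021 = 0.319

(1.940, -1.348, 0.319)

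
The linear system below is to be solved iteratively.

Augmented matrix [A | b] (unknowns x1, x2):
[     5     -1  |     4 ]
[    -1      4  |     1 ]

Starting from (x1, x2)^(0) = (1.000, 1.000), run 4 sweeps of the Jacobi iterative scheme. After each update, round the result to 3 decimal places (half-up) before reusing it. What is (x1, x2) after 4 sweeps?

(0.895, 0.475)

Iteration 1:
  x1 = (4 - (-1)·1.000) / (5) = 1.000
  x2 = (1 - (-1)·1.000) / (4) = 0.500
Iteration 2:
  x1 = (4 - (-1)·0.500) / (5) = 0.900
  x2 = (1 - (-1)·1.000) / (4) = 0.500
Iteration 3:
  x1 = (4 - (-1)·0.500) / (5) = 0.900
  x2 = (1 - (-1)·0.900) / (4) = 0.475
Iteration 4:
  x1 = (4 - (-1)·0.475) / (5) = 0.895
  x2 = (1 - (-1)·0.900) / (4) = 0.475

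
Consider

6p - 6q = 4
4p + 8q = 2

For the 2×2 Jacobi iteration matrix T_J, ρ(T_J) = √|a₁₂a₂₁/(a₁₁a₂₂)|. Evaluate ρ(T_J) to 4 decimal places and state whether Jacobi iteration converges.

a₁₂a₂₁/(a₁₁a₂₂) = (-6)·(4) / ((6)·(8)) = -0.500000
ρ = √|-0.500000| = √0.500000 = 0.7071
ρ < 1, so Jacobi converges

0.7071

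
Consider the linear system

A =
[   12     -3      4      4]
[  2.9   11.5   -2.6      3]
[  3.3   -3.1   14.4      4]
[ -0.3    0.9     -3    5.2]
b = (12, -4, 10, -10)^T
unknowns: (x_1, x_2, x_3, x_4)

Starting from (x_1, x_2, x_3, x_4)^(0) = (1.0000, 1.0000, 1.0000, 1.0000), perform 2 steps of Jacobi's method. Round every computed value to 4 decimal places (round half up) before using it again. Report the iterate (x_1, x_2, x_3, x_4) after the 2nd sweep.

Iteration 1:
  x_1 = (12 - (-3)·1.0000 - (4)·1.0000 - (4)·1.0000) / (12) = 0.5833
  x_2 = (-4 - (2.9)·1.0000 - (-2.6)·1.0000 - (3)·1.0000) / (11.5) = -0.6348
  x_3 = (10 - (3.3)·1.0000 - (-3.1)·1.0000 - (4)·1.0000) / (14.4) = 0.4028
  x_4 = (-10 - (-0.3)·1.0000 - (0.9)·1.0000 - (-3)·1.0000) / (5.2) = -1.4615
Iteration 2:
  x_1 = (12 - (-3)·-0.6348 - (4)·0.4028 - (4)·-1.4615) / (12) = 1.1942
  x_2 = (-4 - (2.9)·0.5833 - (-2.6)·0.4028 - (3)·-1.4615) / (11.5) = -0.0226
  x_3 = (10 - (3.3)·0.5833 - (-3.1)·-0.6348 - (4)·-1.4615) / (14.4) = 0.8301
  x_4 = (-10 - (-0.3)·0.5833 - (0.9)·-0.6348 - (-3)·0.4028) / (5.2) = -1.5472

(1.1942, -0.0226, 0.8301, -1.5472)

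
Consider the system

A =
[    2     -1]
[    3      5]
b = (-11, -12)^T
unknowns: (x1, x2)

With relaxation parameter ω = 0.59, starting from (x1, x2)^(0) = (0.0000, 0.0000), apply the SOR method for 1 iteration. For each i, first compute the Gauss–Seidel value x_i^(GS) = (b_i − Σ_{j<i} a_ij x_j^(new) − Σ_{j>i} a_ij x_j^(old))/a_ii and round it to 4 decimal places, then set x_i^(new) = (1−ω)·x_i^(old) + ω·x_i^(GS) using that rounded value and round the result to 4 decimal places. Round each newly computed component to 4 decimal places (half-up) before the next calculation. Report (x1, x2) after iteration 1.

Iteration 1:
  x1: GS value = (-11 - (-1)·0.0000) / (2) = -5.5000;  x1 ← (1−ω)·0.0000 + ω·-5.5000 = -3.2450
  x2: GS value = (-12 - (3)·-3.2450) / (5) = -0.4530;  x2 ← (1−ω)·0.0000 + ω·-0.4530 = -0.2673

(-3.2450, -0.2673)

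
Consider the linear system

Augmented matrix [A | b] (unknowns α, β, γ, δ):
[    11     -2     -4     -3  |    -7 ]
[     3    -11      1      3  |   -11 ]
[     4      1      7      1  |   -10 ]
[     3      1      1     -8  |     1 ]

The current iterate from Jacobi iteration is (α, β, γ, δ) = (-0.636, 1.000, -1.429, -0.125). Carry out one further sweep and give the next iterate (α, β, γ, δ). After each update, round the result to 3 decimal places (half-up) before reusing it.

(-1.008, 0.663, -1.190, -0.417)

One sweep:
  α = (-7 - (-2)·1.000 - (-4)·-1.429 - (-3)·-0.125) / (11) = -1.008
  β = (-11 - (3)·-0.636 - (1)·-1.429 - (3)·-0.125) / (-11) = 0.663
  γ = (-10 - (4)·-0.636 - (1)·1.000 - (1)·-0.125) / (7) = -1.190
  δ = (1 - (3)·-0.636 - (1)·1.000 - (1)·-1.429) / (-8) = -0.417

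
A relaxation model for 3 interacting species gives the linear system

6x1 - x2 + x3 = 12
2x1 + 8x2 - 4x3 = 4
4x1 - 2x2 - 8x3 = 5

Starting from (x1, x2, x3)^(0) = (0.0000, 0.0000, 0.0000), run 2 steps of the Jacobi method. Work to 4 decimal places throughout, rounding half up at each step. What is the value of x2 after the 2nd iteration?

Iteration 1:
  x1 = (12 - (-1)·0.0000 - (1)·0.0000) / (6) = 2.0000
  x2 = (4 - (2)·0.0000 - (-4)·0.0000) / (8) = 0.5000
  x3 = (5 - (4)·0.0000 - (-2)·0.0000) / (-8) = -0.6250
Iteration 2:
  x1 = (12 - (-1)·0.5000 - (1)·-0.6250) / (6) = 2.1875
  x2 = (4 - (2)·2.0000 - (-4)·-0.6250) / (8) = -0.3125
  x3 = (5 - (4)·2.0000 - (-2)·0.5000) / (-8) = 0.2500

-0.3125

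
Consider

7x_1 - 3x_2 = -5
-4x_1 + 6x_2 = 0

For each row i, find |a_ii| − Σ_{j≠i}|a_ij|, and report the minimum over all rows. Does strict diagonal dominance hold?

2

row 1: |7| − (3) = 4
row 2: |6| − (4) = 2
minimum over rows = 2 → strictly diagonally dominant (convergence guaranteed)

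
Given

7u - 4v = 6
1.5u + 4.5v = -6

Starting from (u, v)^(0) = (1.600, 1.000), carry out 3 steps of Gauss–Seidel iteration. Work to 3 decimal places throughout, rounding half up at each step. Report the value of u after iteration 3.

0.129

Iteration 1:
  u = (6 - (-4)·1.000) / (7) = 1.429
  v = (-6 - (1.5)·1.429) / (4.5) = -1.810
Iteration 2:
  u = (6 - (-4)·-1.810) / (7) = -0.177
  v = (-6 - (1.5)·-0.177) / (4.5) = -1.274
Iteration 3:
  u = (6 - (-4)·-1.274) / (7) = 0.129
  v = (-6 - (1.5)·0.129) / (4.5) = -1.376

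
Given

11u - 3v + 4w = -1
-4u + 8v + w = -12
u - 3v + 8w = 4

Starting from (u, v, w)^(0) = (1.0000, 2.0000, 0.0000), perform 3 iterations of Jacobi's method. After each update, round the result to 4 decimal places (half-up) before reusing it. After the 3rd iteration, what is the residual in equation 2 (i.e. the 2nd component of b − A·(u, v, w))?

1.0878

Iteration 1:
  u = (-1 - (-3)·2.0000 - (4)·0.0000) / (11) = 0.4545
  v = (-12 - (-4)·1.0000 - (1)·0.0000) / (8) = -1.0000
  w = (4 - (1)·1.0000 - (-3)·2.0000) / (8) = 1.1250
Iteration 2:
  u = (-1 - (-3)·-1.0000 - (4)·1.1250) / (11) = -0.7727
  v = (-12 - (-4)·0.4545 - (1)·1.1250) / (8) = -1.4134
  w = (4 - (1)·0.4545 - (-3)·-1.0000) / (8) = 0.0682
Iteration 3:
  u = (-1 - (-3)·-1.4134 - (4)·0.0682) / (11) = -0.5012
  v = (-12 - (-4)·-0.7727 - (1)·0.0682) / (8) = -1.8949
  w = (4 - (1)·-0.7727 - (-3)·-1.4134) / (8) = 0.0666
Residual b − A·x = (-1.4379, 1.0878, -1.7163)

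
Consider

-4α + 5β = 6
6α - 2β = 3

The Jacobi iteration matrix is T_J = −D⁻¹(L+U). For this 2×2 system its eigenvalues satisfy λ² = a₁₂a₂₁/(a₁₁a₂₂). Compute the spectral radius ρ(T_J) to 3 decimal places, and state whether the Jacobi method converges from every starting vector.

1.936

a₁₂a₂₁/(a₁₁a₂₂) = (5)·(6) / ((-4)·(-2)) = 3.750000
ρ = √|3.750000| = √3.750000 = 1.936
ρ > 1, so Jacobi diverges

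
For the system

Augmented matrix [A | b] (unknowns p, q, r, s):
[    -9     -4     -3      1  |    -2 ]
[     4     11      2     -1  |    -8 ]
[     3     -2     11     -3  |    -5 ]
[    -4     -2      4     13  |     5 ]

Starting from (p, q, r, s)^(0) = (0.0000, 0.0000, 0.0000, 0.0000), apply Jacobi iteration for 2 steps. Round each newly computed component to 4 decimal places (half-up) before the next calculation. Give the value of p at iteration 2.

Iteration 1:
  p = (-2 - (-4)·0.0000 - (-3)·0.0000 - (1)·0.0000) / (-9) = 0.2222
  q = (-8 - (4)·0.0000 - (2)·0.0000 - (-1)·0.0000) / (11) = -0.7273
  r = (-5 - (3)·0.0000 - (-2)·0.0000 - (-3)·0.0000) / (11) = -0.4545
  s = (5 - (-4)·0.0000 - (-2)·0.0000 - (4)·0.0000) / (13) = 0.3846
Iteration 2:
  p = (-2 - (-4)·-0.7273 - (-3)·-0.4545 - (1)·0.3846) / (-9) = 0.7397
  q = (-8 - (4)·0.2222 - (2)·-0.4545 - (-1)·0.3846) / (11) = -0.6905
  r = (-5 - (3)·0.2222 - (-2)·-0.7273 - (-3)·0.3846) / (11) = -0.5425
  s = (5 - (-4)·0.2222 - (-2)·-0.7273 - (4)·-0.4545) / (13) = 0.4809

0.7397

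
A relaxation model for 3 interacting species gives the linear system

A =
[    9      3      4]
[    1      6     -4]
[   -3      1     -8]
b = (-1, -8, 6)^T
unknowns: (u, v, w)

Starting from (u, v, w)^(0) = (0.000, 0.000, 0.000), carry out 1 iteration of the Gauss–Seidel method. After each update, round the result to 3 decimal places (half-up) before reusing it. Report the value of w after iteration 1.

Iteration 1:
  u = (-1 - (3)·0.000 - (4)·0.000) / (9) = -0.111
  v = (-8 - (1)·-0.111 - (-4)·0.000) / (6) = -1.315
  w = (6 - (-3)·-0.111 - (1)·-1.315) / (-8) = -0.873

-0.873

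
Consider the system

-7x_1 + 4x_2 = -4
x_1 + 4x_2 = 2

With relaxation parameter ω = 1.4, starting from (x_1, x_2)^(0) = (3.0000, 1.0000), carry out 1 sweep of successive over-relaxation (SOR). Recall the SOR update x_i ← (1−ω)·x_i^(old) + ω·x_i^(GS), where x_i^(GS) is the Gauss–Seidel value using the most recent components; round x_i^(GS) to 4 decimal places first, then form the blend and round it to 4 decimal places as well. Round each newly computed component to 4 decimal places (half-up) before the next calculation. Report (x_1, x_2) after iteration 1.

(0.4001, 0.1600)

Iteration 1:
  x_1: GS value = (-4 - (4)·1.0000) / (-7) = 1.1429;  x_1 ← (1−ω)·3.0000 + ω·1.1429 = 0.4001
  x_2: GS value = (2 - (1)·0.4001) / (4) = 0.4000;  x_2 ← (1−ω)·1.0000 + ω·0.4000 = 0.1600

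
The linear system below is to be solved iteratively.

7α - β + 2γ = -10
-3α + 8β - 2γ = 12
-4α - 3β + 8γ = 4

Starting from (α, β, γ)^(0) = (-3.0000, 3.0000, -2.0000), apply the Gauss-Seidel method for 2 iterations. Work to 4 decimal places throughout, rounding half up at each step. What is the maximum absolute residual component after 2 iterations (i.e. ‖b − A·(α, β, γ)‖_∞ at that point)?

1.1154

Iteration 1:
  α = (-10 - (-1)·3.0000 - (2)·-2.0000) / (7) = -0.4286
  β = (12 - (-3)·-0.4286 - (-2)·-2.0000) / (8) = 0.8393
  γ = (4 - (-4)·-0.4286 - (-3)·0.8393) / (8) = 0.6004
Iteration 2:
  α = (-10 - (-1)·0.8393 - (2)·0.6004) / (7) = -1.4802
  β = (12 - (-3)·-1.4802 - (-2)·0.6004) / (8) = 1.0950
  γ = (4 - (-4)·-1.4802 - (-3)·1.0950) / (8) = 0.1705
Residual b − A·x = (1.1154, -0.8596, 0.0002); ∞-norm = 1.1154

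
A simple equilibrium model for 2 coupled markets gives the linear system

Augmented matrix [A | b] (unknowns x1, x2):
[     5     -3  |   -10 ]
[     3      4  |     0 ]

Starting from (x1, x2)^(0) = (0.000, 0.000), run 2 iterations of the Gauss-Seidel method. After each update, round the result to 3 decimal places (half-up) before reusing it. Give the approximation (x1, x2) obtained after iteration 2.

(-1.100, 0.825)

Iteration 1:
  x1 = (-10 - (-3)·0.000) / (5) = -2.000
  x2 = (0 - (3)·-2.000) / (4) = 1.500
Iteration 2:
  x1 = (-10 - (-3)·1.500) / (5) = -1.100
  x2 = (0 - (3)·-1.100) / (4) = 0.825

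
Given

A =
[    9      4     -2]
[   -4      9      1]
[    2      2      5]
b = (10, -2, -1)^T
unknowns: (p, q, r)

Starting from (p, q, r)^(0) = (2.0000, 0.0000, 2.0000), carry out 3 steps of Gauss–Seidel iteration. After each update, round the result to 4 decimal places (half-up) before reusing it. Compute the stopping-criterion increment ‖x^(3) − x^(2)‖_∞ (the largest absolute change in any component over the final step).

Iteration 1:
  p = (10 - (4)·0.0000 - (-2)·2.0000) / (9) = 1.5556
  q = (-2 - (-4)·1.5556 - (1)·2.0000) / (9) = 0.2469
  r = (-1 - (2)·1.5556 - (2)·0.2469) / (5) = -0.9210
Iteration 2:
  p = (10 - (4)·0.2469 - (-2)·-0.9210) / (9) = 0.7967
  q = (-2 - (-4)·0.7967 - (1)·-0.9210) / (9) = 0.2342
  r = (-1 - (2)·0.7967 - (2)·0.2342) / (5) = -0.6124
Iteration 3:
  p = (10 - (4)·0.2342 - (-2)·-0.6124) / (9) = 0.8709
  q = (-2 - (-4)·0.8709 - (1)·-0.6124) / (9) = 0.2329
  r = (-1 - (2)·0.8709 - (2)·0.2329) / (5) = -0.6415
Change: (0.0742, -0.0013, -0.0291) → max |·| = 0.0742

0.0742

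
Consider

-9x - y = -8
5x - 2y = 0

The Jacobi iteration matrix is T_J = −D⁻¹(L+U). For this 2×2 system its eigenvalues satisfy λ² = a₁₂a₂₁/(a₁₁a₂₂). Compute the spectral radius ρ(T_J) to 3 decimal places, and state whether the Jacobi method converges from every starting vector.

0.527

a₁₂a₂₁/(a₁₁a₂₂) = (-1)·(5) / ((-9)·(-2)) = -0.277778
ρ = √|-0.277778| = √0.277778 = 0.527
ρ < 1, so Jacobi converges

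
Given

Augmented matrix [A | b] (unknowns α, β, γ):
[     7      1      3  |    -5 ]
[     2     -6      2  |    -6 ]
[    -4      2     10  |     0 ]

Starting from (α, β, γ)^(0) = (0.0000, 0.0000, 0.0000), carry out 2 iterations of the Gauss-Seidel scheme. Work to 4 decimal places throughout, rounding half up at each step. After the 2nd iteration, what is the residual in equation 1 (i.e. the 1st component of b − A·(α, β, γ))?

-0.0466

Iteration 1:
  α = (-5 - (1)·0.0000 - (3)·0.0000) / (7) = -0.7143
  β = (-6 - (2)·-0.7143 - (2)·0.0000) / (-6) = 0.7619
  γ = (0 - (-4)·-0.7143 - (2)·0.7619) / (10) = -0.4381
Iteration 2:
  α = (-5 - (1)·0.7619 - (3)·-0.4381) / (7) = -0.6354
  β = (-6 - (2)·-0.6354 - (2)·-0.4381) / (-6) = 0.6422
  γ = (0 - (-4)·-0.6354 - (2)·0.6422) / (10) = -0.3826
Residual b − A·x = (-0.0466, -0.1108, 0.0000)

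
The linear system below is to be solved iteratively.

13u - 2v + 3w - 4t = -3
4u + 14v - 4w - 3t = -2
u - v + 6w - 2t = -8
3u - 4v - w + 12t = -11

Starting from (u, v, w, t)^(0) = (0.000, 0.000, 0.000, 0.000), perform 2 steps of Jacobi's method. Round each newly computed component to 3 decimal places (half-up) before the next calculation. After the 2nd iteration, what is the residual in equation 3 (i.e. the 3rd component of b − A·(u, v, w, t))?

-0.719

Iteration 1:
  u = (-3 - (-2)·0.000 - (3)·0.000 - (-4)·0.000) / (13) = -0.231
  v = (-2 - (4)·0.000 - (-4)·0.000 - (-3)·0.000) / (14) = -0.143
  w = (-8 - (1)·0.000 - (-1)·0.000 - (-2)·0.000) / (6) = -1.333
  t = (-11 - (3)·0.000 - (-4)·0.000 - (-1)·0.000) / (12) = -0.917
Iteration 2:
  u = (-3 - (-2)·-0.143 - (3)·-1.333 - (-4)·-0.917) / (13) = -0.227
  v = (-2 - (4)·-0.231 - (-4)·-1.333 - (-3)·-0.917) / (14) = -0.654
  w = (-8 - (1)·-0.231 - (-1)·-0.143 - (-2)·-0.917) / (6) = -1.624
  t = (-11 - (3)·-0.231 - (-4)·-0.143 - (-1)·-1.333) / (12) = -1.018
Residual b − A·x = (-0.557, -1.486, -0.719, -2.343)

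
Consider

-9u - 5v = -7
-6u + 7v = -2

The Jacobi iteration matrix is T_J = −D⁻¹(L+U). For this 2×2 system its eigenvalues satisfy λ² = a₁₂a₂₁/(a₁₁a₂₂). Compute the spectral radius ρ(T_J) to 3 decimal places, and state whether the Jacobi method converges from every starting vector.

a₁₂a₂₁/(a₁₁a₂₂) = (-5)·(-6) / ((-9)·(7)) = -0.476190
ρ = √|-0.476190| = √0.476190 = 0.690
ρ < 1, so Jacobi converges

0.690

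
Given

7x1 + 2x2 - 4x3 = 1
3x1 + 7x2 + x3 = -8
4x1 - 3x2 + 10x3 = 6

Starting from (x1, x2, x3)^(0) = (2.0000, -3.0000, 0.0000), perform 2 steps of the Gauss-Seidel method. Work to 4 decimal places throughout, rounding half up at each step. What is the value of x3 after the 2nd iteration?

0.0380

Iteration 1:
  x1 = (1 - (2)·-3.0000 - (-4)·0.0000) / (7) = 1.0000
  x2 = (-8 - (3)·1.0000 - (1)·0.0000) / (7) = -1.5714
  x3 = (6 - (4)·1.0000 - (-3)·-1.5714) / (10) = -0.2714
Iteration 2:
  x1 = (1 - (2)·-1.5714 - (-4)·-0.2714) / (7) = 0.4367
  x2 = (-8 - (3)·0.4367 - (1)·-0.2714) / (7) = -1.2912
  x3 = (6 - (4)·0.4367 - (-3)·-1.2912) / (10) = 0.0380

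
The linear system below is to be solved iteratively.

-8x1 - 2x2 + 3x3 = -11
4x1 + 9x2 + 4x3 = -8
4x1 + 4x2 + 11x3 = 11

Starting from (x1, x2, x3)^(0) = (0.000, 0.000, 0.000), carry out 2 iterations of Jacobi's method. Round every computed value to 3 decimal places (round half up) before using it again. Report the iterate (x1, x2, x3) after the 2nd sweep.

Iteration 1:
  x1 = (-11 - (-2)·0.000 - (3)·0.000) / (-8) = 1.375
  x2 = (-8 - (4)·0.000 - (4)·0.000) / (9) = -0.889
  x3 = (11 - (4)·0.000 - (4)·0.000) / (11) = 1.000
Iteration 2:
  x1 = (-11 - (-2)·-0.889 - (3)·1.000) / (-8) = 1.972
  x2 = (-8 - (4)·1.375 - (4)·1.000) / (9) = -1.944
  x3 = (11 - (4)·1.375 - (4)·-0.889) / (11) = 0.823

(1.972, -1.944, 0.823)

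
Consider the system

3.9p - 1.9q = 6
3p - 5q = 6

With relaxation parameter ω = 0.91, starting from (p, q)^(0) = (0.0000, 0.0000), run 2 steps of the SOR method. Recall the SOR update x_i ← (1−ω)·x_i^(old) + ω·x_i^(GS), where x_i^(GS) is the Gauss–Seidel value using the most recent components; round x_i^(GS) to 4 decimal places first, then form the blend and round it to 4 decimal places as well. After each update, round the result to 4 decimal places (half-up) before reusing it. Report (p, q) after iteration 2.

(1.3808, -0.3675)

Iteration 1:
  p: GS value = (6 - (-1.9)·0.0000) / (3.9) = 1.5385;  p ← (1−ω)·0.0000 + ω·1.5385 = 1.4000
  q: GS value = (6 - (3)·1.4000) / (-5) = -0.3600;  q ← (1−ω)·0.0000 + ω·-0.3600 = -0.3276
Iteration 2:
  p: GS value = (6 - (-1.9)·-0.3276) / (3.9) = 1.3789;  p ← (1−ω)·1.4000 + ω·1.3789 = 1.3808
  q: GS value = (6 - (3)·1.3808) / (-5) = -0.3715;  q ← (1−ω)·-0.3276 + ω·-0.3715 = -0.3675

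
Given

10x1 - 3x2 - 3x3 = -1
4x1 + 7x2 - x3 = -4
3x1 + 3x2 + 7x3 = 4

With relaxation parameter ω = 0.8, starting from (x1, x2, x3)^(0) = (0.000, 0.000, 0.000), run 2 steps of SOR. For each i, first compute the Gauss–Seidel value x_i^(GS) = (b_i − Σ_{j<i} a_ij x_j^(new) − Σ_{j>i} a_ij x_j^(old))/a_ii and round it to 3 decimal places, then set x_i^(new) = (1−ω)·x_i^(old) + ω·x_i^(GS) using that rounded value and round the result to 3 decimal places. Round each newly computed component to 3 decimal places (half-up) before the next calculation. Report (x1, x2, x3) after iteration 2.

Iteration 1:
  x1: GS value = (-1 - (-3)·0.000 - (-3)·0.000) / (10) = -0.100;  x1 ← (1−ω)·0.000 + ω·-0.100 = -0.080
  x2: GS value = (-4 - (4)·-0.080 - (-1)·0.000) / (7) = -0.526;  x2 ← (1−ω)·0.000 + ω·-0.526 = -0.421
  x3: GS value = (4 - (3)·-0.080 - (3)·-0.421) / (7) = 0.786;  x3 ← (1−ω)·0.000 + ω·0.786 = 0.629
Iteration 2:
  x1: GS value = (-1 - (-3)·-0.421 - (-3)·0.629) / (10) = -0.038;  x1 ← (1−ω)·-0.080 + ω·-0.038 = -0.046
  x2: GS value = (-4 - (4)·-0.046 - (-1)·0.629) / (7) = -0.455;  x2 ← (1−ω)·-0.421 + ω·-0.455 = -0.448
  x3: GS value = (4 - (3)·-0.046 - (3)·-0.448) / (7) = 0.783;  x3 ← (1−ω)·0.629 + ω·0.783 = 0.752

(-0.046, -0.448, 0.752)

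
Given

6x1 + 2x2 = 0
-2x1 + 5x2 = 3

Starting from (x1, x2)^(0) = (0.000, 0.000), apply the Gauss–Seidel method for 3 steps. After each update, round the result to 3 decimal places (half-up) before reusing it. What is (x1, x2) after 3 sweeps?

(-0.173, 0.531)

Iteration 1:
  x1 = (0 - (2)·0.000) / (6) = 0.000
  x2 = (3 - (-2)·0.000) / (5) = 0.600
Iteration 2:
  x1 = (0 - (2)·0.600) / (6) = -0.200
  x2 = (3 - (-2)·-0.200) / (5) = 0.520
Iteration 3:
  x1 = (0 - (2)·0.520) / (6) = -0.173
  x2 = (3 - (-2)·-0.173) / (5) = 0.531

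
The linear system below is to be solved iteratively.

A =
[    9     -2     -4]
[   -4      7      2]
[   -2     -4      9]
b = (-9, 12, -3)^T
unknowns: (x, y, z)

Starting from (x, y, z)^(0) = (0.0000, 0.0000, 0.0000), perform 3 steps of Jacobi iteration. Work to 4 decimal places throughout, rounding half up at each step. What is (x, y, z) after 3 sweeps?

(-0.6331, 1.2169, 0.0464)

Iteration 1:
  x = (-9 - (-2)·0.0000 - (-4)·0.0000) / (9) = -1.0000
  y = (12 - (-4)·0.0000 - (2)·0.0000) / (7) = 1.7143
  z = (-3 - (-2)·0.0000 - (-4)·0.0000) / (9) = -0.3333
Iteration 2:
  x = (-9 - (-2)·1.7143 - (-4)·-0.3333) / (9) = -0.7672
  y = (12 - (-4)·-1.0000 - (2)·-0.3333) / (7) = 1.2381
  z = (-3 - (-2)·-1.0000 - (-4)·1.7143) / (9) = 0.2064
Iteration 3:
  x = (-9 - (-2)·1.2381 - (-4)·0.2064) / (9) = -0.6331
  y = (12 - (-4)·-0.7672 - (2)·0.2064) / (7) = 1.2169
  z = (-3 - (-2)·-0.7672 - (-4)·1.2381) / (9) = 0.0464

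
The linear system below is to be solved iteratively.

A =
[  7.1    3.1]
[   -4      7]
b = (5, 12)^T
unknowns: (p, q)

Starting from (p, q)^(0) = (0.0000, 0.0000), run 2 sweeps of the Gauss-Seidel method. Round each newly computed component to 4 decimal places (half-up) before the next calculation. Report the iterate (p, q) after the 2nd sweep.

(-0.2200, 1.5886)

Iteration 1:
  p = (5 - (3.1)·0.0000) / (7.1) = 0.7042
  q = (12 - (-4)·0.7042) / (7) = 2.1167
Iteration 2:
  p = (5 - (3.1)·2.1167) / (7.1) = -0.2200
  q = (12 - (-4)·-0.2200) / (7) = 1.5886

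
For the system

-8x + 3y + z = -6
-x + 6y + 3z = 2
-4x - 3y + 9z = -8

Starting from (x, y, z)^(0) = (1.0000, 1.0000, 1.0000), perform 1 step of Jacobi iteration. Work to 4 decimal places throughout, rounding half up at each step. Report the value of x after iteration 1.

Iteration 1:
  x = (-6 - (3)·1.0000 - (1)·1.0000) / (-8) = 1.2500
  y = (2 - (-1)·1.0000 - (3)·1.0000) / (6) = 0.0000
  z = (-8 - (-4)·1.0000 - (-3)·1.0000) / (9) = -0.1111

1.2500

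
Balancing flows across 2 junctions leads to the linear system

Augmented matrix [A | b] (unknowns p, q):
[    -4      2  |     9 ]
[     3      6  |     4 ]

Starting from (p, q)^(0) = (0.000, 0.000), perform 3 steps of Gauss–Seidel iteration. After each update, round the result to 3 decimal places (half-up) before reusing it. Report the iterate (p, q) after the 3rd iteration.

(-1.578, 1.456)

Iteration 1:
  p = (9 - (2)·0.000) / (-4) = -2.250
  q = (4 - (3)·-2.250) / (6) = 1.792
Iteration 2:
  p = (9 - (2)·1.792) / (-4) = -1.354
  q = (4 - (3)·-1.354) / (6) = 1.344
Iteration 3:
  p = (9 - (2)·1.344) / (-4) = -1.578
  q = (4 - (3)·-1.578) / (6) = 1.456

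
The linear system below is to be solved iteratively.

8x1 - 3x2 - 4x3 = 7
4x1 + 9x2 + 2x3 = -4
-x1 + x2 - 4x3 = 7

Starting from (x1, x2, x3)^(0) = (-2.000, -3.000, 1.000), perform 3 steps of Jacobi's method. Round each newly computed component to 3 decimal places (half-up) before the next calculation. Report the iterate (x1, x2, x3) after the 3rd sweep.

(-0.045, -0.035, -1.767)

Iteration 1:
  x1 = (7 - (-3)·-3.000 - (-4)·1.000) / (8) = 0.250
  x2 = (-4 - (4)·-2.000 - (2)·1.000) / (9) = 0.222
  x3 = (7 - (-1)·-2.000 - (1)·-3.000) / (-4) = -2.000
Iteration 2:
  x1 = (7 - (-3)·0.222 - (-4)·-2.000) / (8) = -0.042
  x2 = (-4 - (4)·0.250 - (2)·-2.000) / (9) = -0.111
  x3 = (7 - (-1)·0.250 - (1)·0.222) / (-4) = -1.757
Iteration 3:
  x1 = (7 - (-3)·-0.111 - (-4)·-1.757) / (8) = -0.045
  x2 = (-4 - (4)·-0.042 - (2)·-1.757) / (9) = -0.035
  x3 = (7 - (-1)·-0.042 - (1)·-0.111) / (-4) = -1.767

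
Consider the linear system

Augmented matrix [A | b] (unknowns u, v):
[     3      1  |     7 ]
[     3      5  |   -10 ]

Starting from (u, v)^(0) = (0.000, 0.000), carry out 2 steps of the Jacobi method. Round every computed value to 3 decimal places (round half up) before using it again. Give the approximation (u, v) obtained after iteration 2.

Iteration 1:
  u = (7 - (1)·0.000) / (3) = 2.333
  v = (-10 - (3)·0.000) / (5) = -2.000
Iteration 2:
  u = (7 - (1)·-2.000) / (3) = 3.000
  v = (-10 - (3)·2.333) / (5) = -3.400

(3.000, -3.400)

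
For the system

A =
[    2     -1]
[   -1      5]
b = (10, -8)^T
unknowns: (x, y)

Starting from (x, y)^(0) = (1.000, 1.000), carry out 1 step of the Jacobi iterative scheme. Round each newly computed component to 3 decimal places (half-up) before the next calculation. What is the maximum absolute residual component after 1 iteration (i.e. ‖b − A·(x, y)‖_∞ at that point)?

4.500

Iteration 1:
  x = (10 - (-1)·1.000) / (2) = 5.500
  y = (-8 - (-1)·1.000) / (5) = -1.400
Residual b − A·x = (-2.400, 4.500); ∞-norm = 4.500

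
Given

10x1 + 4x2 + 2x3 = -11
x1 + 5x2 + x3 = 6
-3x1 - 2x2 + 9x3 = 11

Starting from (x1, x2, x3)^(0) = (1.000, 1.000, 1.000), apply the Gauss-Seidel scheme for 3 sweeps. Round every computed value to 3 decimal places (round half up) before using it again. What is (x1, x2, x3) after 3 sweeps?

Iteration 1:
  x1 = (-11 - (4)·1.000 - (2)·1.000) / (10) = -1.700
  x2 = (6 - (1)·-1.700 - (1)·1.000) / (5) = 1.340
  x3 = (11 - (-3)·-1.700 - (-2)·1.340) / (9) = 0.953
Iteration 2:
  x1 = (-11 - (4)·1.340 - (2)·0.953) / (10) = -1.827
  x2 = (6 - (1)·-1.827 - (1)·0.953) / (5) = 1.375
  x3 = (11 - (-3)·-1.827 - (-2)·1.375) / (9) = 0.919
Iteration 3:
  x1 = (-11 - (4)·1.375 - (2)·0.919) / (10) = -1.834
  x2 = (6 - (1)·-1.834 - (1)·0.919) / (5) = 1.383
  x3 = (11 - (-3)·-1.834 - (-2)·1.383) / (9) = 0.918

(-1.834, 1.383, 0.918)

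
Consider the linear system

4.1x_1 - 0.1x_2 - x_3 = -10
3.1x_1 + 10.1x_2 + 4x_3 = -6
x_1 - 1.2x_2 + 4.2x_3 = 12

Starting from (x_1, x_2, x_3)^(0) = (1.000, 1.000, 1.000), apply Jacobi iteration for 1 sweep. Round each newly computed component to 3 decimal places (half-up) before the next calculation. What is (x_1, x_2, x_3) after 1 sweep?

(-2.171, -1.297, 2.905)

Iteration 1:
  x_1 = (-10 - (-0.1)·1.000 - (-1)·1.000) / (4.1) = -2.171
  x_2 = (-6 - (3.1)·1.000 - (4)·1.000) / (10.1) = -1.297
  x_3 = (12 - (1)·1.000 - (-1.2)·1.000) / (4.2) = 2.905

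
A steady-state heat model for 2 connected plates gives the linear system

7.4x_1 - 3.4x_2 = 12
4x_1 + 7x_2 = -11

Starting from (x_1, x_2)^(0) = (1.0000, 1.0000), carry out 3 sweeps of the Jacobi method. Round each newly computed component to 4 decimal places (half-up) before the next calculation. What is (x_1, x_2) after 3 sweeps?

(0.3532, -1.9354)

Iteration 1:
  x_1 = (12 - (-3.4)·1.0000) / (7.4) = 2.0811
  x_2 = (-11 - (4)·1.0000) / (7) = -2.1429
Iteration 2:
  x_1 = (12 - (-3.4)·-2.1429) / (7.4) = 0.6370
  x_2 = (-11 - (4)·2.0811) / (7) = -2.7606
Iteration 3:
  x_1 = (12 - (-3.4)·-2.7606) / (7.4) = 0.3532
  x_2 = (-11 - (4)·0.6370) / (7) = -1.9354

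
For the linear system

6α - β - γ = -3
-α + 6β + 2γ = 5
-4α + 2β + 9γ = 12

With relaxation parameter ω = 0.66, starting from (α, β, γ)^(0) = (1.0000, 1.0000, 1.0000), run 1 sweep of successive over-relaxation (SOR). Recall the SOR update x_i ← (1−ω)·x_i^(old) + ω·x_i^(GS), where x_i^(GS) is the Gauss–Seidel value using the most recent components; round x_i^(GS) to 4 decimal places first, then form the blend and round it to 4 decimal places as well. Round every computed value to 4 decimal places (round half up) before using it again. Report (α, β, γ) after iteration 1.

(0.2300, 0.6953, 1.1855)

Iteration 1:
  α: GS value = (-3 - (-1)·1.0000 - (-1)·1.0000) / (6) = -0.1667;  α ← (1−ω)·1.0000 + ω·-0.1667 = 0.2300
  β: GS value = (5 - (-1)·0.2300 - (2)·1.0000) / (6) = 0.5383;  β ← (1−ω)·1.0000 + ω·0.5383 = 0.6953
  γ: GS value = (12 - (-4)·0.2300 - (2)·0.6953) / (9) = 1.2810;  γ ← (1−ω)·1.0000 + ω·1.2810 = 1.1855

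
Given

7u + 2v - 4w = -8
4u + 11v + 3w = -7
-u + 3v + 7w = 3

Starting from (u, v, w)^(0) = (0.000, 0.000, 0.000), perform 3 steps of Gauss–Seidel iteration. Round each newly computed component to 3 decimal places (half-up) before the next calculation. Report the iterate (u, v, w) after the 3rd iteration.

(-0.748, -0.496, 0.534)

Iteration 1:
  u = (-8 - (2)·0.000 - (-4)·0.000) / (7) = -1.143
  v = (-7 - (4)·-1.143 - (3)·0.000) / (11) = -0.221
  w = (3 - (-1)·-1.143 - (3)·-0.221) / (7) = 0.360
Iteration 2:
  u = (-8 - (2)·-0.221 - (-4)·0.360) / (7) = -0.874
  v = (-7 - (4)·-0.874 - (3)·0.360) / (11) = -0.417
  w = (3 - (-1)·-0.874 - (3)·-0.417) / (7) = 0.482
Iteration 3:
  u = (-8 - (2)·-0.417 - (-4)·0.482) / (7) = -0.748
  v = (-7 - (4)·-0.748 - (3)·0.482) / (11) = -0.496
  w = (3 - (-1)·-0.748 - (3)·-0.496) / (7) = 0.534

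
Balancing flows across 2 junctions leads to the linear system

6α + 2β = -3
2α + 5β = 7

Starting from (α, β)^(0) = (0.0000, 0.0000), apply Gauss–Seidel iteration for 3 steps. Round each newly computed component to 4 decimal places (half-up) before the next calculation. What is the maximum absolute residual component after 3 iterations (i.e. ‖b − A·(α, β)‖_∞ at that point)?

Iteration 1:
  α = (-3 - (2)·0.0000) / (6) = -0.5000
  β = (7 - (2)·-0.5000) / (5) = 1.6000
Iteration 2:
  α = (-3 - (2)·1.6000) / (6) = -1.0333
  β = (7 - (2)·-1.0333) / (5) = 1.8133
Iteration 3:
  α = (-3 - (2)·1.8133) / (6) = -1.1044
  β = (7 - (2)·-1.1044) / (5) = 1.8418
Residual b − A·x = (-0.0572, -0.0002); ∞-norm = 0.0572

0.0572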